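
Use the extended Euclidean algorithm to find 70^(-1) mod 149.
Extended GCD: 70(66) + 149(-31) = 1. So 70^(-1) ≡ 66 ≡ 66 (mod 149). Verify: 70 × 66 = 4620 ≡ 1 (mod 149)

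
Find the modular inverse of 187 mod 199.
187^(-1) ≡ 116 (mod 199). Verification: 187 × 116 = 21692 ≡ 1 (mod 199)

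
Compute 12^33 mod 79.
Using repeated squaring. 33 = 32 + 1 (binary 100001). Repeated squaring mod 79: 12^1 ≡ 12; 12^2 ≡ 12² = 144 ≡ 65; 12^4 ≡ 65² = 4225 ≡ 38; 12^8 ≡ 38² = 1444 ≡ 22; 12^16 ≡ 22² = 484 ≡ 10; 12^32 ≡ 10² = 100 ≡ 21. Multiply: 12^33 = 12^32 × 12^1 ≡ 21 × 12 (mod 79): 21 × 12 = 252 ≡ 15. So 12^33 ≡ 15 (mod 79).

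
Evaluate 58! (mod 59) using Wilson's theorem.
By Wilson's theorem, (58)! ≡ -1 ≡ 58 (mod 59)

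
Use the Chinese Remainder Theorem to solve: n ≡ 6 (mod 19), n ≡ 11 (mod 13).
63

Using the Chinese Remainder Theorem:
M = product of moduli = 247
For equation 1: M_1 = 13, 13 ≡ 13 (mod 19), inverse of 13 mod 19 is 3 (check: 13 × 3 = 39 ≡ 1 (mod 19))
For equation 2: M_2 = 19, 19 ≡ 6 (mod 13), inverse of 19 mod 13 is 11 (check: 6 × 11 = 66 ≡ 1 (mod 13))
Combine: n ≡ Σ r_i×M_i×(M_i⁻¹ mod m_i) = 6×13×3 + 11×19×11 = 234 + 2299 = 2533
2533 mod 247 = 63
n ≡ 63 (mod 247)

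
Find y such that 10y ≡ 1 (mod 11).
10^(-1) ≡ 10 (mod 11). Verification: 10 × 10 = 100 ≡ 1 (mod 11)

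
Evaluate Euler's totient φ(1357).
1276

Prime factorization: 1357 = 23 × 59
Using the formula φ(n) = n × Π(1 - 1/p) for each prime factor p:
φ(1357) = 1357 × (1 - 1/23) × (1 - 1/59)
φ(1357) = 1276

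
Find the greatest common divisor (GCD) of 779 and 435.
1

Using the Euclidean algorithm:
779 = 1 × 435 + 344
435 = 1 × 344 + 91
344 = 3 × 91 + 71
91 = 1 × 71 + 20
71 = 3 × 20 + 11
20 = 1 × 11 + 9
11 = 1 × 9 + 2
9 = 4 × 2 + 1
2 = 2 × 1 + 0

GCD(779, 435) = 1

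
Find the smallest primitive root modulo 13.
p - 1 = 12 has prime divisors 2, 3. h is a primitive root mod 13 iff h^(12/q) ≢ 1 (mod 13) for each such q.
h = 2: 2^6 ≡ 12, 2^4 ≡ 3 (mod 13); none is 1, so 2 has order 12 and is a primitive root.
The smallest primitive root mod 13 is g = 2.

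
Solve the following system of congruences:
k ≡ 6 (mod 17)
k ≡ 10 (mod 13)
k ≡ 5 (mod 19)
1791

Using the Chinese Remainder Theorem:
M = product of moduli = 4199
For equation 1: M_1 = 247, 247 ≡ 9 (mod 17), inverse of 247 mod 17 is 2 (check: 9 × 2 = 18 ≡ 1 (mod 17))
For equation 2: M_2 = 323, 323 ≡ 11 (mod 13), inverse of 323 mod 13 is 6 (check: 11 × 6 = 66 ≡ 1 (mod 13))
For equation 3: M_3 = 221, 221 ≡ 12 (mod 19), inverse of 221 mod 19 is 8 (check: 12 × 8 = 96 ≡ 1 (mod 19))
Combine: k ≡ Σ r_i×M_i×(M_i⁻¹ mod m_i) = 6×247×2 + 10×323×6 + 5×221×8 = 2964 + 19380 + 8840 = 31184
31184 mod 4199 = 1791
k ≡ 1791 (mod 4199)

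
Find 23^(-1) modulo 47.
45

Using Extended Euclidean Algorithm:
gcd(23, 47) = 1
Bezout coefficients: 23 × -2 + 47 × 1 = 1
So 23 × -2 ≡ 1 (mod 47)
The inverse is -2 mod 47 = 45
Verification: 23 × 45 = 1035 = 22 × 47 + 1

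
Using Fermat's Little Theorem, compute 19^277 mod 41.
By Fermat: 19^{40} ≡ 1 (mod 41). 277 ≡ 37 (mod 40). So 19^{277} ≡ 19^{37} ≡ 24 (mod 41)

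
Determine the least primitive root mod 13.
p - 1 = 12 has prime divisors 2, 3. h is a primitive root mod 13 iff h^(12/q) ≢ 1 (mod 13) for each such q.
h = 2: 2^6 ≡ 12, 2^4 ≡ 3 (mod 13); none is 1, so 2 has order 12 and is a primitive root.
The smallest primitive root mod 13 is g = 2.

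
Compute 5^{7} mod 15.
5

Using successive squaring:
Binary expansion of 7: 111
Powers of 5 mod 15 (each is the square of the previous):
  5^1 ≡ 5 (mod 15)
  5^2 ≡ 5² = 25 ≡ 10 (mod 15)
  5^4 ≡ 10² = 100 ≡ 10 (mod 15)
7 = 4 + 2 + 1, so 5^7 = 5^4 × 5^2 × 5^1 ≡ 10 × 10 × 5 (mod 15)
Multiplying step by step:
  10 × 10 = 100 ≡ 10 (mod 15)
  10 × 5 = 50 ≡ 5 (mod 15)
Result: 5^7 ≡ 5 (mod 15)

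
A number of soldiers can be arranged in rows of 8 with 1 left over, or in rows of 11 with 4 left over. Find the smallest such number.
M = 8 × 11 = 88. M₁ = 11, y₁ ≡ 3 (mod 8). M₂ = 8, y₂ ≡ 7 (mod 11). r = 1×11×3 + 4×8×7 ≡ 81 (mod 88). The smallest positive such number is 81.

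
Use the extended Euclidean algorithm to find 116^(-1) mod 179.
Extended GCD: 116(-54) + 179(35) = 1. So 116^(-1) ≡ 125 ≡ 125 (mod 179). Verify: 116 × 125 = 14500 ≡ 1 (mod 179)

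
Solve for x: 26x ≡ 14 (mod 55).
9

Since gcd(26, 55) = 1 divides 14, a solution exists.
Multiply both sides by the inverse of 26 mod 55:
  26^(-1) mod 55 = 36
  x ≡ 36 × 14 ≡ 504 ≡ 9 (mod 55)
Verification: 26 × 9 = 234 = 4 × 55 + 14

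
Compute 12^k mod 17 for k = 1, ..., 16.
g^1, g^2, ..., g^{16} mod 17: {12, 8, 11, 13, 3, 2, 7, 16, 5, 9, 6, 4, 14, 15, 10, 1}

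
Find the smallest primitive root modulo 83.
p - 1 = 82 has prime divisors 2, 41. h is a primitive root mod 83 iff h^(82/q) ≢ 1 (mod 83) for each such q.
h = 2: 2^41 ≡ 82, 2^2 ≡ 4 (mod 83); none is 1, so 2 has order 82 and is a primitive root.
The smallest primitive root mod 83 is g = 2.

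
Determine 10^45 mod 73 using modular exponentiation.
Using repeated squaring. 45 = 32 + 8 + 4 + 1 (binary 101101). Repeated squaring mod 73: 10^1 ≡ 10; 10^2 ≡ 10² = 100 ≡ 27; 10^4 ≡ 27² = 729 ≡ 72; 10^8 ≡ 72² = 5184 ≡ 1; 10^16 ≡ 1² = 1 ≡ 1; 10^32 ≡ 1² = 1 ≡ 1. Multiply: 10^45 = 10^32 × 10^8 × 10^4 × 10^1 ≡ 1 × 1 × 72 × 10 (mod 73): 1 × 1 = 1 ≡ 1; 1 × 72 = 72 ≡ 72; 72 × 10 = 720 ≡ 63. So 10^45 ≡ 63 (mod 73).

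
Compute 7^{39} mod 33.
19

Using successive squaring:
Binary expansion of 39: 100111
Powers of 7 mod 33 (each is the square of the previous):
  7^1 ≡ 7 (mod 33)
  7^2 ≡ 7² = 49 ≡ 16 (mod 33)
  7^4 ≡ 16² = 256 ≡ 25 (mod 33)
  7^8 ≡ 25² = 625 ≡ 31 (mod 33)
  7^16 ≡ 31² = 961 ≡ 4 (mod 33)
  7^32 ≡ 4² = 16 ≡ 16 (mod 33)
39 = 32 + 4 + 2 + 1, so 7^39 = 7^32 × 7^4 × 7^2 × 7^1 ≡ 16 × 25 × 16 × 7 (mod 33)
Multiplying step by step:
  16 × 25 = 400 ≡ 4 (mod 33)
  4 × 16 = 64 ≡ 31 (mod 33)
  31 × 7 = 217 ≡ 19 (mod 33)
Result: 7^39 ≡ 19 (mod 33)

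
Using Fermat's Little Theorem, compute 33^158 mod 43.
By Fermat: 33^{42} ≡ 1 (mod 43). 158 = 3×42 + 32. So 33^{158} ≡ 33^{32} ≡ 15 (mod 43)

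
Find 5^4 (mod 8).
4 = 4 (binary 100). Repeated squaring mod 8: 5^1 ≡ 5; 5^2 ≡ 5² = 25 ≡ 1; 5^4 ≡ 1² = 1 ≡ 1. So 5^4 ≡ 1 (mod 8).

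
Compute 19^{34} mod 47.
18

Using successive squaring:
Binary expansion of 34: 100010
Powers of 19 mod 47 (each is the square of the previous):
  19^1 ≡ 19 (mod 47)
  19^2 ≡ 19² = 361 ≡ 32 (mod 47)
  19^4 ≡ 32² = 1024 ≡ 37 (mod 47)
  19^8 ≡ 37² = 1369 ≡ 6 (mod 47)
  19^16 ≡ 6² = 36 ≡ 36 (mod 47)
  19^32 ≡ 36² = 1296 ≡ 27 (mod 47)
34 = 32 + 2, so 19^34 = 19^32 × 19^2 ≡ 27 × 32 (mod 47)
Multiplying step by step:
  27 × 32 = 864 ≡ 18 (mod 47)
Result: 19^34 ≡ 18 (mod 47)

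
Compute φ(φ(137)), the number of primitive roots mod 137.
Number of primitive roots mod 137 = φ(136) = 64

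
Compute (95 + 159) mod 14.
2

(95 + 159) = 254
254 mod 14 = 2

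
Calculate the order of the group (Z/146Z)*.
72

Prime factorization: 146 = 2 × 73
Using the formula φ(n) = n × Π(1 - 1/p) for each prime factor p:
φ(146) = 146 × (1 - 1/2) × (1 - 1/73)
φ(146) = 72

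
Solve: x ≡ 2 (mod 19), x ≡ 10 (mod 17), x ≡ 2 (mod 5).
M = 19 × 17 × 5 = 1615. M₁ = 85, y₁ ≡ 17 (mod 19). M₂ = 95, y₂ ≡ 12 (mod 17). M₃ = 323, y₃ ≡ 2 (mod 5). x = 2×85×17 + 10×95×12 + 2×323×2 ≡ 1047 (mod 1615)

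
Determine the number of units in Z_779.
720

Prime factorization: 779 = 19 × 41
Using the formula φ(n) = n × Π(1 - 1/p) for each prime factor p:
φ(779) = 779 × (1 - 1/19) × (1 - 1/41)
φ(779) = 720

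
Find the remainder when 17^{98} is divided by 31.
By Fermat: 17^{30} ≡ 1 (mod 31). 98 = 3×30 + 8. So 17^{98} ≡ 17^{8} ≡ 18 (mod 31)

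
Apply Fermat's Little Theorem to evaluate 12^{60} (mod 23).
18

By Fermat's Little Theorem, a^(p-1) ≡ 1 (mod p) for prime p and gcd(a, p) = 1
Here p = 23, so 12^22 ≡ 1 (mod 23)
We can reduce the exponent: 60 mod 22 = 16
So 12^60 ≡ 12^16 (mod 23)
Computing: 12^16 mod 23 = 18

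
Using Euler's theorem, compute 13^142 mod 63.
By Euler: 13^{36} ≡ 1 (mod 63) since gcd(13, 63) = 1. 142 = 3×36 + 34. So 13^{142} ≡ 13^{34} ≡ 22 (mod 63)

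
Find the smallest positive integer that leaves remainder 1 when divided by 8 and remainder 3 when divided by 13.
M = 8 × 13 = 104. M₁ = 13, y₁ ≡ 5 (mod 8). M₂ = 8, y₂ ≡ 5 (mod 13). r = 1×13×5 + 3×8×5 ≡ 81 (mod 104). The smallest positive such number is 81.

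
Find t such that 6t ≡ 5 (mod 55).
10

Since gcd(6, 55) = 1 divides 5, a solution exists.
Multiply both sides by the inverse of 6 mod 55:
  6^(-1) mod 55 = 46
  x ≡ 46 × 5 ≡ 230 ≡ 10 (mod 55)
Verification: 6 × 10 = 60 = 1 × 55 + 5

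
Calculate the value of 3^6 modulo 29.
6 = 4 + 2 (binary 110). Repeated squaring mod 29: 3^1 ≡ 3; 3^2 ≡ 3² = 9 ≡ 9; 3^4 ≡ 9² = 81 ≡ 23. Multiply: 3^6 = 3^4 × 3^2 ≡ 23 × 9 (mod 29): 23 × 9 = 207 ≡ 4. So 3^6 ≡ 4 (mod 29).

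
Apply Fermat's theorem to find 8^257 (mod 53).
By Fermat: 8^{52} ≡ 1 (mod 53). 257 = 4×52 + 49. So 8^{257} ≡ 8^{49} ≡ 50 (mod 53)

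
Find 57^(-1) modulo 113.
2

Using Extended Euclidean Algorithm:
gcd(57, 113) = 1
Bezout coefficients: 57 × 2 + 113 × -1 = 1
So 57 × 2 ≡ 1 (mod 113)
The inverse is 2 mod 113 = 2
Verification: 57 × 2 = 114 = 1 × 113 + 1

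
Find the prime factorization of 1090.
2 × 5 × 109

Divide by primes starting from smallest:
1090 ÷ 2 = 545
545 ÷ 5 = 109
109 ÷ 109 = 1

1090 = 2 × 5 × 109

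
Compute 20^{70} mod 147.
1

Using successive squaring:
Binary expansion of 70: 1000110
Powers of 20 mod 147 (each is the square of the previous):
  20^1 ≡ 20 (mod 147)
  20^2 ≡ 20² = 400 ≡ 106 (mod 147)
  20^4 ≡ 106² = 11236 ≡ 64 (mod 147)
  20^8 ≡ 64² = 4096 ≡ 127 (mod 147)
  20^16 ≡ 127² = 16129 ≡ 106 (mod 147)
  20^32 ≡ 106² = 11236 ≡ 64 (mod 147)
  20^64 ≡ 64² = 4096 ≡ 127 (mod 147)
70 = 64 + 4 + 2, so 20^70 = 20^64 × 20^4 × 20^2 ≡ 127 × 64 × 106 (mod 147)
Multiplying step by step:
  127 × 64 = 8128 ≡ 43 (mod 147)
  43 × 106 = 4558 ≡ 1 (mod 147)
Result: 20^70 ≡ 1 (mod 147)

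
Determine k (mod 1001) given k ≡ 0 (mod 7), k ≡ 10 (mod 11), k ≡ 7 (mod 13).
98

Using the Chinese Remainder Theorem:
M = product of moduli = 1001
For equation 1: M_1 = 143, 143 ≡ 3 (mod 7), inverse of 143 mod 7 is 5 (check: 3 × 5 = 15 ≡ 1 (mod 7))
For equation 2: M_2 = 91, 91 ≡ 3 (mod 11), inverse of 91 mod 11 is 4 (check: 3 × 4 = 12 ≡ 1 (mod 11))
For equation 3: M_3 = 77, 77 ≡ 12 (mod 13), inverse of 77 mod 13 is 12 (check: 12 × 12 = 144 ≡ 1 (mod 13))
Combine: k ≡ Σ r_i×M_i×(M_i⁻¹ mod m_i) = 0×143×5 + 10×91×4 + 7×77×12 = 0 + 3640 + 6468 = 10108
10108 mod 1001 = 98
k ≡ 98 (mod 1001)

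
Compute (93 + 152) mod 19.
17

(93 + 152) = 245
245 mod 19 = 17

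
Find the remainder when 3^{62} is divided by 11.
By Fermat: 3^{10} ≡ 1 (mod 11). 62 = 6×10 + 2. So 3^{62} ≡ 3^{2} ≡ 9 (mod 11)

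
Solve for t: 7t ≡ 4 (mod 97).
56

Since gcd(7, 97) = 1 divides 4, a solution exists.
Multiply both sides by the inverse of 7 mod 97:
  7^(-1) mod 97 = 14
  x ≡ 14 × 4 ≡ 56 ≡ 56 (mod 97)
Verification: 7 × 56 = 392 = 4 × 97 + 4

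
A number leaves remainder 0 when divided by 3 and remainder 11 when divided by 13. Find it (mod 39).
M = 3 × 13 = 39. M₁ = 13, y₁ ≡ 1 (mod 3). M₂ = 3, y₂ ≡ 9 (mod 13). y = 0×13×1 + 11×3×9 ≡ 24 (mod 39)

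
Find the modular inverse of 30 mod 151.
30^(-1) ≡ 146 (mod 151). Verification: 30 × 146 = 4380 ≡ 1 (mod 151)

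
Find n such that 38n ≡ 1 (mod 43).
38^(-1) ≡ 17 (mod 43). Verification: 38 × 17 = 646 ≡ 1 (mod 43)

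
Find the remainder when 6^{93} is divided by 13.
By Fermat: 6^{12} ≡ 1 (mod 13). 93 = 7×12 + 9. So 6^{93} ≡ 6^{9} ≡ 5 (mod 13)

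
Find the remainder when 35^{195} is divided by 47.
By Fermat: 35^{46} ≡ 1 (mod 47). 195 = 4×46 + 11. So 35^{195} ≡ 35^{11} ≡ 45 (mod 47)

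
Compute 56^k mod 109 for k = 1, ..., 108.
g^1, g^2, ..., g^{108} mod 109: {56, 84, 17, 80, 11, 71, 52, 78, 8, 12, 18, 27, 95, 88, 23, 89, 79, 64, 96, 35, 107, 106, 50, 75, 58, 87, 76, 5, 62, 93, 85, 73, 55, 28, 42, 63, 40, 60, 90, 26, 39, 4, 6, 9, 68, 102, 44, 66, 99, 94, 32, 48, 72, 108, 53, 25, 92, 29, 98, 38, 57, 31, 101, 97, 91, 82, 14, 21, 86, 20, 30, 45, 13, 74, 2, 3, 59, 34, 51, 22, 33, 104, 47, 16, 24, 36, 54, 81, 67, 46, 69, 49, 19, 83, 70, 105, 103, 100, 41, 7, 65, 43, 10, 15, 77, 61, 37, 1}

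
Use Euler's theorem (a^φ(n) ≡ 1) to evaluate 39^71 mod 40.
By Euler: 39^{16} ≡ 1 (mod 40) since gcd(39, 40) = 1. 71 = 4×16 + 7. So 39^{71} ≡ 39^{7} ≡ 39 (mod 40)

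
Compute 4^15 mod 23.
Using repeated squaring. 15 = 8 + 4 + 2 + 1 (binary 1111). Repeated squaring mod 23: 4^1 ≡ 4; 4^2 ≡ 4² = 16 ≡ 16; 4^4 ≡ 16² = 256 ≡ 3; 4^8 ≡ 3² = 9 ≡ 9. Multiply: 4^15 = 4^8 × 4^4 × 4^2 × 4^1 ≡ 9 × 3 × 16 × 4 (mod 23): 9 × 3 = 27 ≡ 4; 4 × 16 = 64 ≡ 18; 18 × 4 = 72 ≡ 3. So 4^15 ≡ 3 (mod 23).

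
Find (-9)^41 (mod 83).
Using repeated squaring. (-9) ≡ 74 (mod 83). 41 = 32 + 8 + 1 (binary 101001). Repeated squaring mod 83: 74^1 ≡ 74; 74^2 ≡ 74² = 5476 ≡ 81; 74^4 ≡ 81² = 6561 ≡ 4; 74^8 ≡ 4² = 16 ≡ 16; 74^16 ≡ 16² = 256 ≡ 7; 74^32 ≡ 7² = 49 ≡ 49. Multiply: (-9)^41 ≡ 74^32 × 74^8 × 74^1 ≡ 49 × 16 × 74 (mod 83): 49 × 16 = 784 ≡ 37; 37 × 74 = 2738 ≡ 82. So (-9)^41 ≡ 82 (mod 83).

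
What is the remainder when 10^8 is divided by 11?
8 = 8 (binary 1000). Repeated squaring mod 11: 10^1 ≡ 10; 10^2 ≡ 10² = 100 ≡ 1; 10^4 ≡ 1² = 1 ≡ 1; 10^8 ≡ 1² = 1 ≡ 1. So 10^8 ≡ 1 (mod 11).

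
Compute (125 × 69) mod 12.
9

(125 × 69) = 8625
8625 mod 12 = 9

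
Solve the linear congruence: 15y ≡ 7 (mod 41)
36

Since gcd(15, 41) = 1 divides 7, a solution exists.
Multiply both sides by the inverse of 15 mod 41:
  15^(-1) mod 41 = 11
  x ≡ 11 × 7 ≡ 77 ≡ 36 (mod 41)
Verification: 15 × 36 = 540 = 13 × 41 + 7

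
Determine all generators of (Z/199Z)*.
Primitive roots mod 199: {3, 6, 15, 22, 30, 34, 38, 39, 41, 44, 48, 54, 68, 69, 71, 73, 75, 77, 84, 87, 95, 97, 99, 105, 108, 110, 113, 118, 119, 120, 127, 129, 133, 134, 142, 143, 146, 148, 149, 150, 152, 153, 154, 163, 164, 166, 167, 168, 170, 173, 176, 179, 183, 185, 186, 189, 190, 192, 195, 197}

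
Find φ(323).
288

Prime factorization: 323 = 17 × 19
Using the formula φ(n) = n × Π(1 - 1/p) for each prime factor p:
φ(323) = 323 × (1 - 1/17) × (1 - 1/19)
φ(323) = 288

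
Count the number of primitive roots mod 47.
Number of primitive roots mod 47 = φ(46) = 22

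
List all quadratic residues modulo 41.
QRs mod 41: {1, 2, 4, 5, 8, 9, 10, 16, 18, 20, 21, 23, 25, 31, 32, 33, 36, 37, 39, 40}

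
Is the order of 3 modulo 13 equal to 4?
No, the actual order is 3, not 4.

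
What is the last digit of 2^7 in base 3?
7 = 4 + 2 + 1 (binary 111). Repeated squaring mod 3: 2^1 ≡ 2; 2^2 ≡ 2² = 4 ≡ 1; 2^4 ≡ 1² = 1 ≡ 1. Multiply: 2^7 = 2^4 × 2^2 × 2^1 ≡ 1 × 1 × 2 (mod 3): 1 × 1 = 1 ≡ 1; 1 × 2 = 2 ≡ 2. So 2^7 ≡ 2 (mod 3).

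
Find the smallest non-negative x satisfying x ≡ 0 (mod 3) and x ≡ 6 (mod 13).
M = 3 × 13 = 39. M₁ = 13, y₁ ≡ 1 (mod 3). M₂ = 3, y₂ ≡ 9 (mod 13). x = 0×13×1 + 6×3×9 ≡ 6 (mod 39)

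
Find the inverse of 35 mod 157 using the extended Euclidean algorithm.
Extended GCD: 35(9) + 157(-2) = 1. So 35^(-1) ≡ 9 ≡ 9 (mod 157). Verify: 35 × 9 = 315 ≡ 1 (mod 157)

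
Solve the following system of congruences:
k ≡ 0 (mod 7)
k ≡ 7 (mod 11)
7

Using the Chinese Remainder Theorem:
M = product of moduli = 77
For equation 1: M_1 = 11, 11 ≡ 4 (mod 7), inverse of 11 mod 7 is 2 (check: 4 × 2 = 8 ≡ 1 (mod 7))
For equation 2: M_2 = 7, 7 ≡ 7 (mod 11), inverse of 7 mod 11 is 8 (check: 7 × 8 = 56 ≡ 1 (mod 11))
Combine: k ≡ Σ r_i×M_i×(M_i⁻¹ mod m_i) = 0×11×2 + 7×7×8 = 0 + 392 = 392
392 mod 77 = 7
k ≡ 7 (mod 77)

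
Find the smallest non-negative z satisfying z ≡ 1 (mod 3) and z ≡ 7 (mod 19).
M = 3 × 19 = 57. M₁ = 19, y₁ ≡ 1 (mod 3). M₂ = 3, y₂ ≡ 13 (mod 19). z = 1×19×1 + 7×3×13 ≡ 7 (mod 57)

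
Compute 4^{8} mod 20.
16

Using successive squaring:
Binary expansion of 8: 1000
Powers of 4 mod 20 (each is the square of the previous):
  4^1 ≡ 4 (mod 20)
  4^2 ≡ 4² = 16 ≡ 16 (mod 20)
  4^4 ≡ 16² = 256 ≡ 16 (mod 20)
  4^8 ≡ 16² = 256 ≡ 16 (mod 20)
8 is a power of 2, so 4^8 is the last square: ≡ 16 (mod 20)
Result: 4^8 ≡ 16 (mod 20)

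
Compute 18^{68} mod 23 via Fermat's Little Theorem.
2

By Fermat's Little Theorem, a^(p-1) ≡ 1 (mod p) for prime p and gcd(a, p) = 1
Here p = 23, so 18^22 ≡ 1 (mod 23)
We can reduce the exponent: 68 mod 22 = 2
So 18^68 ≡ 18^2 (mod 23)
Computing: 18^2 mod 23 = 2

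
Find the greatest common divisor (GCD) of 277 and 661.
1

Using the Euclidean algorithm:
277 = 0 × 661 + 277
661 = 2 × 277 + 107
277 = 2 × 107 + 63
107 = 1 × 63 + 44
63 = 1 × 44 + 19
44 = 2 × 19 + 6
19 = 3 × 6 + 1
6 = 6 × 1 + 0

GCD(277, 661) = 1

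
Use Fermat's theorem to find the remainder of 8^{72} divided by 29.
23

By Fermat's Little Theorem, a^(p-1) ≡ 1 (mod p) for prime p and gcd(a, p) = 1
Here p = 29, so 8^28 ≡ 1 (mod 29)
We can reduce the exponent: 72 mod 28 = 16
So 8^72 ≡ 8^16 (mod 29)
Computing: 8^16 mod 29 = 23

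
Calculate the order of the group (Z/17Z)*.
16

Prime factorization: 17 = 17
Using the formula φ(n) = n × Π(1 - 1/p) for each prime factor p:
φ(17) = 17 × (1 - 1/17)
φ(17) = 16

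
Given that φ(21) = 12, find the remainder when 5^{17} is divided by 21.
By Euler: 5^{12} ≡ 1 (mod 21) since gcd(5, 21) = 1. 17 = 1×12 + 5. So 5^{17} ≡ 5^{5} ≡ 17 (mod 21)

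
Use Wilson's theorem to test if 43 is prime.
(42)! mod 43 = 42. Since 42 ≡ -1 (mod 43), 43 is prime.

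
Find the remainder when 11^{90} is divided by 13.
By Fermat: 11^{12} ≡ 1 (mod 13). 90 = 7×12 + 6. So 11^{90} ≡ 11^{6} ≡ 12 (mod 13)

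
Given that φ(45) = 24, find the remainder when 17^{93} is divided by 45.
By Euler: 17^{24} ≡ 1 (mod 45) since gcd(17, 45) = 1. 93 = 3×24 + 21. So 17^{93} ≡ 17^{21} ≡ 17 (mod 45)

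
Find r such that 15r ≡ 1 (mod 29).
15^(-1) ≡ 2 (mod 29). Verification: 15 × 2 = 30 ≡ 1 (mod 29)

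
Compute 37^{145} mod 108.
37

Using successive squaring:
Binary expansion of 145: 10010001
Powers of 37 mod 108 (each is the square of the previous):
  37^1 ≡ 37 (mod 108)
  37^2 ≡ 37² = 1369 ≡ 73 (mod 108)
  37^4 ≡ 73² = 5329 ≡ 37 (mod 108)
  37^8 ≡ 37² = 1369 ≡ 73 (mod 108)
  37^16 ≡ 73² = 5329 ≡ 37 (mod 108)
  37^32 ≡ 37² = 1369 ≡ 73 (mod 108)
  37^64 ≡ 73² = 5329 ≡ 37 (mod 108)
  37^128 ≡ 37² = 1369 ≡ 73 (mod 108)
145 = 128 + 16 + 1, so 37^145 = 37^128 × 37^16 × 37^1 ≡ 73 × 37 × 37 (mod 108)
Multiplying step by step:
  73 × 37 = 2701 ≡ 1 (mod 108)
  1 × 37 = 37 ≡ 37 (mod 108)
Result: 37^145 ≡ 37 (mod 108)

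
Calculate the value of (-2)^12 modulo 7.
Using Fermat: (-2)^{6} ≡ 1 (mod 7). 12 ≡ 0 (mod 6). So (-2)^{12} ≡ (-2)^{0} ≡ 1 (mod 7)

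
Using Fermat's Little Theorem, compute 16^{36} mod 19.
1

By Fermat's Little Theorem, a^(p-1) ≡ 1 (mod p) for prime p and gcd(a, p) = 1
Here p = 19, so 16^18 ≡ 1 (mod 19)
We can reduce the exponent: 36 mod 18 = 0
So 16^36 ≡ 16^0 (mod 19)
Computing: 16^0 mod 19 = 1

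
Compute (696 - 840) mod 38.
8

(696 - 840) = -144
-144 mod 38 = 8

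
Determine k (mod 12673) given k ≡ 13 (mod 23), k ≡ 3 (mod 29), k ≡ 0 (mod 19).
12502

Using the Chinese Remainder Theorem:
M = product of moduli = 12673
For equation 1: M_1 = 551, 551 ≡ 22 (mod 23), inverse of 551 mod 23 is 22 (check: 22 × 22 = 484 ≡ 1 (mod 23))
For equation 2: M_2 = 437, 437 ≡ 2 (mod 29), inverse of 437 mod 29 is 15 (check: 2 × 15 = 30 ≡ 1 (mod 29))
For equation 3: M_3 = 667, 667 ≡ 2 (mod 19), inverse of 667 mod 19 is 10 (check: 2 × 10 = 20 ≡ 1 (mod 19))
Combine: k ≡ Σ r_i×M_i×(M_i⁻¹ mod m_i) = 13×551×22 + 3×437×15 + 0×667×10 = 157586 + 19665 + 0 = 177251
177251 mod 12673 = 12502
k ≡ 12502 (mod 12673)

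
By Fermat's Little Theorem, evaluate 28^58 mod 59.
By Fermat's Little Theorem, 28^{58} ≡ 1 (mod 59) since 59 is prime and gcd(28, 59) = 1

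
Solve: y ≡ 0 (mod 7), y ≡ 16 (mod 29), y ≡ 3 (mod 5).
M = 7 × 29 × 5 = 1015. M₁ = 145, y₁ ≡ 3 (mod 7). M₂ = 35, y₂ ≡ 5 (mod 29). M₃ = 203, y₃ ≡ 2 (mod 5). y = 0×145×3 + 16×35×5 + 3×203×2 ≡ 973 (mod 1015)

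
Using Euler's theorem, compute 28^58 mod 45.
By Euler: 28^{24} ≡ 1 (mod 45) since gcd(28, 45) = 1. 58 = 2×24 + 10. So 28^{58} ≡ 28^{10} ≡ 19 (mod 45)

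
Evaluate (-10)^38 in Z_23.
Using Fermat: (-10)^{22} ≡ 1 (mod 23). 38 ≡ 16 (mod 22). So (-10)^{38} ≡ (-10)^{16} ≡ 4 (mod 23)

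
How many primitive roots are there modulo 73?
24

The number of primitive roots modulo p is φ(p-1) = φ(72)
φ(72) = 24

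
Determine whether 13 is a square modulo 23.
By Euler's criterion: 13^{11} ≡ 1 (mod 23). Since this equals 1, 13 is a QR.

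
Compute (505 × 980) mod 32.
20

(505 × 980) = 494900
494900 mod 32 = 20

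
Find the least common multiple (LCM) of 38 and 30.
570

First find GCD(38, 30) using the Euclidean algorithm:
38 = 1 × 30 + 8
30 = 3 × 8 + 6
8 = 1 × 6 + 2
6 = 3 × 2 + 0
GCD(38, 30) = 2

LCM formula: LCM(a, b) = (a × b) / GCD(a, b)
LCM(38, 30) = (38 × 30) / 2
LCM(38, 30) = 1140 / 2
LCM(38, 30) = 570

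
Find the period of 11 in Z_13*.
Powers of 11 mod 13: 11^1≡11, 11^2≡4, 11^3≡5, 11^4≡3, 11^5≡7, 11^6≡12, 11^7≡2, 11^8≡9, 11^9≡8, 11^10≡10, 11^11≡6, 11^12≡1. Order = 12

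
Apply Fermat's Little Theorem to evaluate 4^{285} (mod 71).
30

By Fermat's Little Theorem, a^(p-1) ≡ 1 (mod p) for prime p and gcd(a, p) = 1
Here p = 71, so 4^70 ≡ 1 (mod 71)
We can reduce the exponent: 285 mod 70 = 5
So 4^285 ≡ 4^5 (mod 71)
Computing: 4^5 mod 71 = 30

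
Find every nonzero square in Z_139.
QRs mod 139: {1, 4, 5, 6, 7, 9, 11, 13, 16, 20, 24, 25, 28, 29, 30, 31, 34, 35, 36, 37, 38, 41, 42, 44, 45, 46, 47, 49, 51, 52, 54, 55, 57, 63, 64, 65, 66, 67, 69, 71, 77, 78, 79, 80, 81, 83, 86, 89, 91, 96, 99, 100, 106, 107, 112, 113, 116, 117, 118, 120, 121, 122, 124, 125, 127, 129, 131, 136, 137}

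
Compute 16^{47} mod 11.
3

Using successive squaring:
Binary expansion of 47: 101111
Powers of 16 mod 11 (each is the square of the previous):
  16^1 ≡ 5 (mod 11)
  16^2 ≡ 5² = 25 ≡ 3 (mod 11)
  16^4 ≡ 3² = 9 ≡ 9 (mod 11)
  16^8 ≡ 9² = 81 ≡ 4 (mod 11)
  16^16 ≡ 4² = 16 ≡ 5 (mod 11)
  16^32 ≡ 5² = 25 ≡ 3 (mod 11)
47 = 32 + 8 + 4 + 2 + 1, so 16^47 = 16^32 × 16^8 × 16^4 × 16^2 × 16^1 ≡ 3 × 4 × 9 × 3 × 5 (mod 11)
Multiplying step by step:
  3 × 4 = 12 ≡ 1 (mod 11)
  1 × 9 = 9 ≡ 9 (mod 11)
  9 × 3 = 27 ≡ 5 (mod 11)
  5 × 5 = 25 ≡ 3 (mod 11)
Result: 16^47 ≡ 3 (mod 11)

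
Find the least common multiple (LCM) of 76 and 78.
2964

First find GCD(76, 78) using the Euclidean algorithm:
76 = 0 × 78 + 76
78 = 1 × 76 + 2
76 = 38 × 2 + 0
GCD(76, 78) = 2

LCM formula: LCM(a, b) = (a × b) / GCD(a, b)
LCM(76, 78) = (76 × 78) / 2
LCM(76, 78) = 5928 / 2
LCM(76, 78) = 2964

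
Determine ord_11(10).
Powers of 10 mod 11: 10^1≡10, 10^2≡1. Order = 2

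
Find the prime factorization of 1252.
2^2 × 313

Divide by primes starting from smallest:
1252 ÷ 2 = 626
626 ÷ 2 = 313
313 ÷ 313 = 1

1252 = 2^2 × 313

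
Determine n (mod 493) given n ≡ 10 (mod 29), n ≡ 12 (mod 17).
97

Using the Chinese Remainder Theorem:
M = product of moduli = 493
For equation 1: M_1 = 17, 17 ≡ 17 (mod 29), inverse of 17 mod 29 is 12 (check: 17 × 12 = 204 ≡ 1 (mod 29))
For equation 2: M_2 = 29, 29 ≡ 12 (mod 17), inverse of 29 mod 17 is 10 (check: 12 × 10 = 120 ≡ 1 (mod 17))
Combine: n ≡ Σ r_i×M_i×(M_i⁻¹ mod m_i) = 10×17×12 + 12×29×10 = 2040 + 3480 = 5520
5520 mod 493 = 97
n ≡ 97 (mod 493)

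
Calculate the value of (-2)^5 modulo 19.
(-2) ≡ 17 (mod 19). 5 = 4 + 1 (binary 101). Repeated squaring mod 19: 17^1 ≡ 17; 17^2 ≡ 17² = 289 ≡ 4; 17^4 ≡ 4² = 16 ≡ 16. Multiply: (-2)^5 ≡ 17^4 × 17^1 ≡ 16 × 17 (mod 19): 16 × 17 = 272 ≡ 6. So (-2)^5 ≡ 6 (mod 19).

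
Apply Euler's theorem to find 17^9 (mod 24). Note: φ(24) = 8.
By Euler: 17^{8} ≡ 1 (mod 24) since gcd(17, 24) = 1. 9 = 1×8 + 1. So 17^{9} ≡ 17^{1} ≡ 17 (mod 24)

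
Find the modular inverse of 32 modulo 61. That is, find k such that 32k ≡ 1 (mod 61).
21

Using Extended Euclidean Algorithm:
gcd(32, 61) = 1
Bezout coefficients: 32 × 21 + 61 × -11 = 1
So 32 × 21 ≡ 1 (mod 61)
The inverse is 21 mod 61 = 21
Verification: 32 × 21 = 672 = 11 × 61 + 1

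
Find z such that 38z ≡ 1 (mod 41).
38^(-1) ≡ 27 (mod 41). Verification: 38 × 27 = 1026 ≡ 1 (mod 41)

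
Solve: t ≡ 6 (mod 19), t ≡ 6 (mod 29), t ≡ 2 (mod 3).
M = 19 × 29 × 3 = 1653. M₁ = 87, y₁ ≡ 7 (mod 19). M₂ = 57, y₂ ≡ 28 (mod 29). M₃ = 551, y₃ ≡ 2 (mod 3). t = 6×87×7 + 6×57×28 + 2×551×2 ≡ 557 (mod 1653)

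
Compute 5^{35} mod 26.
21

Using successive squaring:
Binary expansion of 35: 100011
Powers of 5 mod 26 (each is the square of the previous):
  5^1 ≡ 5 (mod 26)
  5^2 ≡ 5² = 25 ≡ 25 (mod 26)
  5^4 ≡ 25² = 625 ≡ 1 (mod 26)
  5^8 ≡ 1² = 1 ≡ 1 (mod 26)
  5^16 ≡ 1² = 1 ≡ 1 (mod 26)
  5^32 ≡ 1² = 1 ≡ 1 (mod 26)
35 = 32 + 2 + 1, so 5^35 = 5^32 × 5^2 × 5^1 ≡ 1 × 25 × 5 (mod 26)
Multiplying step by step:
  1 × 25 = 25 ≡ 25 (mod 26)
  25 × 5 = 125 ≡ 21 (mod 26)
Result: 5^35 ≡ 21 (mod 26)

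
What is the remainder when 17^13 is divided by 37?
Using repeated squaring. 13 = 8 + 4 + 1 (binary 1101). Repeated squaring mod 37: 17^1 ≡ 17; 17^2 ≡ 17² = 289 ≡ 30; 17^4 ≡ 30² = 900 ≡ 12; 17^8 ≡ 12² = 144 ≡ 33. Multiply: 17^13 = 17^8 × 17^4 × 17^1 ≡ 33 × 12 × 17 (mod 37): 33 × 12 = 396 ≡ 26; 26 × 17 = 442 ≡ 35. So 17^13 ≡ 35 (mod 37).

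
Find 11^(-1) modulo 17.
14

Using Extended Euclidean Algorithm:
gcd(11, 17) = 1
Bezout coefficients: 11 × -3 + 17 × 2 = 1
So 11 × -3 ≡ 1 (mod 17)
The inverse is -3 mod 17 = 14
Verification: 11 × 14 = 154 = 9 × 17 + 1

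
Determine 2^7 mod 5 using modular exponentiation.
7 = 4 + 2 + 1 (binary 111). Repeated squaring mod 5: 2^1 ≡ 2; 2^2 ≡ 2² = 4 ≡ 4; 2^4 ≡ 4² = 16 ≡ 1. Multiply: 2^7 = 2^4 × 2^2 × 2^1 ≡ 1 × 4 × 2 (mod 5): 1 × 4 = 4 ≡ 4; 4 × 2 = 8 ≡ 3. So 2^7 ≡ 3 (mod 5).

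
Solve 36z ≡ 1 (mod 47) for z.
36^(-1) ≡ 17 (mod 47). Verification: 36 × 17 = 612 ≡ 1 (mod 47)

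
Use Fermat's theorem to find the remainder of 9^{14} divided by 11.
5

By Fermat's Little Theorem, a^(p-1) ≡ 1 (mod p) for prime p and gcd(a, p) = 1
Here p = 11, so 9^10 ≡ 1 (mod 11)
We can reduce the exponent: 14 mod 10 = 4
So 9^14 ≡ 9^4 (mod 11)
Computing: 9^4 mod 11 = 5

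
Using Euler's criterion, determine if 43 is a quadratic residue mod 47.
By Euler's criterion: 43^{23} ≡ 46 (mod 47). Since this equals -1 (≡ 46), 43 is not a QR.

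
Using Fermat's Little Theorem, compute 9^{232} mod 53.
36

By Fermat's Little Theorem, a^(p-1) ≡ 1 (mod p) for prime p and gcd(a, p) = 1
Here p = 53, so 9^52 ≡ 1 (mod 53)
We can reduce the exponent: 232 mod 52 = 24
So 9^232 ≡ 9^24 (mod 53)
Computing: 9^24 mod 53 = 36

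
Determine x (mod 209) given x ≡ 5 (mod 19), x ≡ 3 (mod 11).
157

Using the Chinese Remainder Theorem:
M = product of moduli = 209
For equation 1: M_1 = 11, 11 ≡ 11 (mod 19), inverse of 11 mod 19 is 7 (check: 11 × 7 = 77 ≡ 1 (mod 19))
For equation 2: M_2 = 19, 19 ≡ 8 (mod 11), inverse of 19 mod 11 is 7 (check: 8 × 7 = 56 ≡ 1 (mod 11))
Combine: x ≡ Σ r_i×M_i×(M_i⁻¹ mod m_i) = 5×11×7 + 3×19×7 = 385 + 399 = 784
784 mod 209 = 157
x ≡ 157 (mod 209)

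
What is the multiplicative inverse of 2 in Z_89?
45

Using Extended Euclidean Algorithm:
gcd(2, 89) = 1
Bezout coefficients: 2 × -44 + 89 × 1 = 1
So 2 × -44 ≡ 1 (mod 89)
The inverse is -44 mod 89 = 45
Verification: 2 × 45 = 90 = 1 × 89 + 1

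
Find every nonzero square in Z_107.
QRs mod 107: {1, 3, 4, 9, 10, 11, 12, 13, 14, 16, 19, 23, 25, 27, 29, 30, 33, 34, 35, 36, 37, 39, 40, 41, 42, 44, 47, 48, 49, 52, 53, 56, 57, 61, 62, 64, 69, 75, 76, 79, 81, 83, 85, 86, 87, 89, 90, 92, 99, 100, 101, 102, 105}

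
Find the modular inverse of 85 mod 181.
85^(-1) ≡ 115 (mod 181). Verification: 85 × 115 = 9775 ≡ 1 (mod 181)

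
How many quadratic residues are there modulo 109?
For prime 109, there are (p-1)/2 = (109-1)/2 = 54 quadratic residues (excluding 0).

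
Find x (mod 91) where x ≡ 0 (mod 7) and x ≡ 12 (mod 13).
M = 7 × 13 = 91. M₁ = 13, y₁ ≡ 6 (mod 7). M₂ = 7, y₂ ≡ 2 (mod 13). x = 0×13×6 + 12×7×2 ≡ 77 (mod 91)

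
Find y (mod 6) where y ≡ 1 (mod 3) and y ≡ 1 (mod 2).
M = 3 × 2 = 6. M₁ = 2, y₁ ≡ 2 (mod 3). M₂ = 3, y₂ ≡ 1 (mod 2). y = 1×2×2 + 1×3×1 ≡ 1 (mod 6)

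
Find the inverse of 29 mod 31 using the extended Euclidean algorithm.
Extended GCD: 29(15) + 31(-14) = 1. So 29^(-1) ≡ 15 ≡ 15 (mod 31). Verify: 29 × 15 = 435 ≡ 1 (mod 31)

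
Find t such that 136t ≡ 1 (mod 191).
136^(-1) ≡ 125 (mod 191). Verification: 136 × 125 = 17000 ≡ 1 (mod 191)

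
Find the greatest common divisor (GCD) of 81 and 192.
3

Using the Euclidean algorithm:
81 = 0 × 192 + 81
192 = 2 × 81 + 30
81 = 2 × 30 + 21
30 = 1 × 21 + 9
21 = 2 × 9 + 3
9 = 3 × 3 + 0

GCD(81, 192) = 3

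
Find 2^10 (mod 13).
10 = 8 + 2 (binary 1010). Repeated squaring mod 13: 2^1 ≡ 2; 2^2 ≡ 2² = 4 ≡ 4; 2^4 ≡ 4² = 16 ≡ 3; 2^8 ≡ 3² = 9 ≡ 9. Multiply: 2^10 = 2^8 × 2^2 ≡ 9 × 4 (mod 13): 9 × 4 = 36 ≡ 10. So 2^10 ≡ 10 (mod 13).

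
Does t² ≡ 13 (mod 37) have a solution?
By Euler's criterion: 13^{18} ≡ 36 (mod 37). Since this equals -1 (≡ 36), 13 is not a QR.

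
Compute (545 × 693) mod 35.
0

(545 × 693) = 377685
377685 mod 35 = 0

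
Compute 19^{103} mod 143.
72

Using successive squaring:
Binary expansion of 103: 1100111
Powers of 19 mod 143 (each is the square of the previous):
  19^1 ≡ 19 (mod 143)
  19^2 ≡ 19² = 361 ≡ 75 (mod 143)
  19^4 ≡ 75² = 5625 ≡ 48 (mod 143)
  19^8 ≡ 48² = 2304 ≡ 16 (mod 143)
  19^16 ≡ 16² = 256 ≡ 113 (mod 143)
  19^32 ≡ 113² = 12769 ≡ 42 (mod 143)
  19^64 ≡ 42² = 1764 ≡ 48 (mod 143)
103 = 64 + 32 + 4 + 2 + 1, so 19^103 = 19^64 × 19^32 × 19^4 × 19^2 × 19^1 ≡ 48 × 42 × 48 × 75 × 19 (mod 143)
Multiplying step by step:
  48 × 42 = 2016 ≡ 14 (mod 143)
  14 × 48 = 672 ≡ 100 (mod 143)
  100 × 75 = 7500 ≡ 64 (mod 143)
  64 × 19 = 1216 ≡ 72 (mod 143)
Result: 19^103 ≡ 72 (mod 143)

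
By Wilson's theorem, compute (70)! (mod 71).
By Wilson's theorem, (70)! ≡ -1 ≡ 70 (mod 71)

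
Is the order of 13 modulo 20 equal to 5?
No, the actual order is 4, not 5.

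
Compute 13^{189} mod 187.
149

Using successive squaring:
Binary expansion of 189: 10111101
Powers of 13 mod 187 (each is the square of the previous):
  13^1 ≡ 13 (mod 187)
  13^2 ≡ 13² = 169 ≡ 169 (mod 187)
  13^4 ≡ 169² = 28561 ≡ 137 (mod 187)
  13^8 ≡ 137² = 18769 ≡ 69 (mod 187)
  13^16 ≡ 69² = 4761 ≡ 86 (mod 187)
  13^32 ≡ 86² = 7396 ≡ 103 (mod 187)
  13^64 ≡ 103² = 10609 ≡ 137 (mod 187)
  13^128 ≡ 137² = 18769 ≡ 69 (mod 187)
189 = 128 + 32 + 16 + 8 + 4 + 1, so 13^189 = 13^128 × 13^32 × 13^16 × 13^8 × 13^4 × 13^1 ≡ 69 × 103 × 86 × 69 × 137 × 13 (mod 187)
Multiplying step by step:
  69 × 103 = 7107 ≡ 1 (mod 187)
  1 × 86 = 86 ≡ 86 (mod 187)
  86 × 69 = 5934 ≡ 137 (mod 187)
  137 × 137 = 18769 ≡ 69 (mod 187)
  69 × 13 = 897 ≡ 149 (mod 187)
Result: 13^189 ≡ 149 (mod 187)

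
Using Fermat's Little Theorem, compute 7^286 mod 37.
By Fermat: 7^{36} ≡ 1 (mod 37). 286 ≡ 34 (mod 36). So 7^{286} ≡ 7^{34} ≡ 34 (mod 37)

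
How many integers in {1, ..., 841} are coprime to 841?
812

Prime factorization: 841 = 29^2
Using the formula φ(n) = n × Π(1 - 1/p) for each prime factor p:
φ(841) = 841 × (1 - 1/29)
φ(841) = 812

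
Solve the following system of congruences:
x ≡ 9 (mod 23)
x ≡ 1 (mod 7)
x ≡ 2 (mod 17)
2654

Using the Chinese Remainder Theorem:
M = product of moduli = 2737
For equation 1: M_1 = 119, 119 ≡ 4 (mod 23), inverse of 119 mod 23 is 6 (check: 4 × 6 = 24 ≡ 1 (mod 23))
For equation 2: M_2 = 391, 391 ≡ 6 (mod 7), inverse of 391 mod 7 is 6 (check: 6 × 6 = 36 ≡ 1 (mod 7))
For equation 3: M_3 = 161, 161 ≡ 8 (mod 17), inverse of 161 mod 17 is 15 (check: 8 × 15 = 120 ≡ 1 (mod 17))
Combine: x ≡ Σ r_i×M_i×(M_i⁻¹ mod m_i) = 9×119×6 + 1×391×6 + 2×161×15 = 6426 + 2346 + 4830 = 13602
13602 mod 2737 = 2654
x ≡ 2654 (mod 2737)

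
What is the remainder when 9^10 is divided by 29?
10 = 8 + 2 (binary 1010). Repeated squaring mod 29: 9^1 ≡ 9; 9^2 ≡ 9² = 81 ≡ 23; 9^4 ≡ 23² = 529 ≡ 7; 9^8 ≡ 7² = 49 ≡ 20. Multiply: 9^10 = 9^8 × 9^2 ≡ 20 × 23 (mod 29): 20 × 23 = 460 ≡ 25. So 9^10 ≡ 25 (mod 29).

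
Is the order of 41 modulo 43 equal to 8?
No, the actual order is 7, not 8.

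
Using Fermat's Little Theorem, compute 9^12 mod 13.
By Fermat's Little Theorem, 9^{12} ≡ 1 (mod 13) since 13 is prime and gcd(9, 13) = 1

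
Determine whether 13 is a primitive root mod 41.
p - 1 = 40 has prime divisors 2, 5. Check 13^(40/q) mod 41 for each: 13^(40/2) = 13^20 ≡ 40, 13^(40/5) = 13^8 ≡ 10 (mod 41). None of these is 1, so 13 has order 40 = φ(41), so it is a primitive root mod 41.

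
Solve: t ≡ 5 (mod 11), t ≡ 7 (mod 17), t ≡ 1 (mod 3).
M = 11 × 17 × 3 = 561. M₁ = 51, y₁ ≡ 8 (mod 11). M₂ = 33, y₂ ≡ 16 (mod 17). M₃ = 187, y₃ ≡ 1 (mod 3). t = 5×51×8 + 7×33×16 + 1×187×1 ≡ 313 (mod 561)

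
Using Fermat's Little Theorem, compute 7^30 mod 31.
By Fermat's Little Theorem, 7^{30} ≡ 1 (mod 31) since 31 is prime and gcd(7, 31) = 1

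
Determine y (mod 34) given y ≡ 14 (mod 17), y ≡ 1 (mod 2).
31

Using the Chinese Remainder Theorem:
M = product of moduli = 34
For equation 1: M_1 = 2, 2 ≡ 2 (mod 17), inverse of 2 mod 17 is 9 (check: 2 × 9 = 18 ≡ 1 (mod 17))
For equation 2: M_2 = 17, 17 ≡ 1 (mod 2), inverse of 17 mod 2 is 1 (check: 1 × 1 = 1 ≡ 1 (mod 2))
Combine: y ≡ Σ r_i×M_i×(M_i⁻¹ mod m_i) = 14×2×9 + 1×17×1 = 252 + 17 = 269
269 mod 34 = 31
y ≡ 31 (mod 34)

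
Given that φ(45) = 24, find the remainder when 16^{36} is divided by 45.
By Euler: 16^{24} ≡ 1 (mod 45) since gcd(16, 45) = 1. 36 = 1×24 + 12. So 16^{36} ≡ 16^{12} ≡ 1 (mod 45)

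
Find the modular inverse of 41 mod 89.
41^(-1) ≡ 76 (mod 89). Verification: 41 × 76 = 3116 ≡ 1 (mod 89)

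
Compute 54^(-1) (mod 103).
21

Using Extended Euclidean Algorithm:
gcd(54, 103) = 1
Bezout coefficients: 54 × 21 + 103 × -11 = 1
So 54 × 21 ≡ 1 (mod 103)
The inverse is 21 mod 103 = 21
Verification: 54 × 21 = 1134 = 11 × 103 + 1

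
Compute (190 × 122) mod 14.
10

(190 × 122) = 23180
23180 mod 14 = 10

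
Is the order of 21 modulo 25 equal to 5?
Yes, ord_25(21) = 5.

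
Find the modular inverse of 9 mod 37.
9^(-1) ≡ 33 (mod 37). Verification: 9 × 33 = 297 ≡ 1 (mod 37)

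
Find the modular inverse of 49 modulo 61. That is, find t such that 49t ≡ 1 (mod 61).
5

Using Extended Euclidean Algorithm:
gcd(49, 61) = 1
Bezout coefficients: 49 × 5 + 61 × -4 = 1
So 49 × 5 ≡ 1 (mod 61)
The inverse is 5 mod 61 = 5
Verification: 49 × 5 = 245 = 4 × 61 + 1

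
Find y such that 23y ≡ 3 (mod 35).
26

Since gcd(23, 35) = 1 divides 3, a solution exists.
Multiply both sides by the inverse of 23 mod 35:
  23^(-1) mod 35 = 32
  x ≡ 32 × 3 ≡ 96 ≡ 26 (mod 35)
Verification: 23 × 26 = 598 = 17 × 35 + 3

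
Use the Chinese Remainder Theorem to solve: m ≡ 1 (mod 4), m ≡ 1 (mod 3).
M = 4 × 3 = 12. M₁ = 3, y₁ ≡ 3 (mod 4). M₂ = 4, y₂ ≡ 1 (mod 3). m = 1×3×3 + 1×4×1 ≡ 1 (mod 12)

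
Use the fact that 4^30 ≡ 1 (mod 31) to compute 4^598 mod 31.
By Fermat: 4^{30} ≡ 1 (mod 31). 598 ≡ 28 (mod 30). So 4^{598} ≡ 4^{28} ≡ 2 (mod 31)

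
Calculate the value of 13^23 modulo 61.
Using repeated squaring. 23 = 16 + 4 + 2 + 1 (binary 10111). Repeated squaring mod 61: 13^1 ≡ 13; 13^2 ≡ 13² = 169 ≡ 47; 13^4 ≡ 47² = 2209 ≡ 13; 13^8 ≡ 13² = 169 ≡ 47; 13^16 ≡ 47² = 2209 ≡ 13. Multiply: 13^23 = 13^16 × 13^4 × 13^2 × 13^1 ≡ 13 × 13 × 47 × 13 (mod 61): 13 × 13 = 169 ≡ 47; 47 × 47 = 2209 ≡ 13; 13 × 13 = 169 ≡ 47. So 13^23 ≡ 47 (mod 61).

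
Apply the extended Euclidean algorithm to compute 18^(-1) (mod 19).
Extended GCD: 18(-1) + 19(1) = 1. So 18^(-1) ≡ 18 ≡ 18 (mod 19). Verify: 18 × 18 = 324 ≡ 1 (mod 19)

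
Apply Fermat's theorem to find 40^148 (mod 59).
By Fermat: 40^{58} ≡ 1 (mod 59). 148 = 2×58 + 32. So 40^{148} ≡ 40^{32} ≡ 15 (mod 59)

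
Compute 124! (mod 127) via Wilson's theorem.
(126)! = (124)! × (125) × (126) ≡ -1 (mod 127). So (124)! ≡ -1 × [(126)(125)]^(-1) ≡ 63 (mod 127)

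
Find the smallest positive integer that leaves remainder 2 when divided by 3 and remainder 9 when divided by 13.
M = 3 × 13 = 39. M₁ = 13, y₁ ≡ 1 (mod 3). M₂ = 3, y₂ ≡ 9 (mod 13). y = 2×13×1 + 9×3×9 ≡ 35 (mod 39). The smallest positive such number is 35.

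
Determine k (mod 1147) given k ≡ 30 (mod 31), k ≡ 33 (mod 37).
588

Using the Chinese Remainder Theorem:
M = product of moduli = 1147
For equation 1: M_1 = 37, 37 ≡ 6 (mod 31), inverse of 37 mod 31 is 26 (check: 6 × 26 = 156 ≡ 1 (mod 31))
For equation 2: M_2 = 31, 31 ≡ 31 (mod 37), inverse of 31 mod 37 is 6 (check: 31 × 6 = 186 ≡ 1 (mod 37))
Combine: k ≡ Σ r_i×M_i×(M_i⁻¹ mod m_i) = 30×37×26 + 33×31×6 = 28860 + 6138 = 34998
34998 mod 1147 = 588
k ≡ 588 (mod 1147)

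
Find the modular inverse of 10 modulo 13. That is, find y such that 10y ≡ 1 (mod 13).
4

Using Extended Euclidean Algorithm:
gcd(10, 13) = 1
Bezout coefficients: 10 × 4 + 13 × -3 = 1
So 10 × 4 ≡ 1 (mod 13)
The inverse is 4 mod 13 = 4
Verification: 10 × 4 = 40 = 3 × 13 + 1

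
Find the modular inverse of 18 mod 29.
18^(-1) ≡ 21 (mod 29). Verification: 18 × 21 = 378 ≡ 1 (mod 29)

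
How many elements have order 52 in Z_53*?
Number of primitive roots mod 53 = φ(52) = 24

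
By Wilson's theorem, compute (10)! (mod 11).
By Wilson's theorem, (10)! ≡ -1 ≡ 10 (mod 11)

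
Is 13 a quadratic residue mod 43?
By Euler's criterion: 13^{21} ≡ 1 (mod 43). Since this equals 1, 13 is a QR.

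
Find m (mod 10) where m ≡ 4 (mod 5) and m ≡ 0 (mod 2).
M = 5 × 2 = 10. M₁ = 2, y₁ ≡ 3 (mod 5). M₂ = 5, y₂ ≡ 1 (mod 2). m = 4×2×3 + 0×5×1 ≡ 4 (mod 10)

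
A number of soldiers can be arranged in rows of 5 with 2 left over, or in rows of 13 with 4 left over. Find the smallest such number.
M = 5 × 13 = 65. M₁ = 13, y₁ ≡ 2 (mod 5). M₂ = 5, y₂ ≡ 8 (mod 13). m = 2×13×2 + 4×5×8 ≡ 17 (mod 65). The smallest positive such number is 17.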